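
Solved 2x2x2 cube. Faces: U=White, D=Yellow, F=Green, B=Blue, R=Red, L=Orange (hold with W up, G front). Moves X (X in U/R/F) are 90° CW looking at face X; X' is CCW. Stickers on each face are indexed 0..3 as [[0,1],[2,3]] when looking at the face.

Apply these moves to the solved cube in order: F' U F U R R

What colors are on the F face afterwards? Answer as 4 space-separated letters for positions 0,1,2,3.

After move 1 (F'): F=GGGG U=WWRR R=YRYR D=OOYY L=OWOW
After move 2 (U): U=RWRW F=YRGG R=BBYR B=OWBB L=GGOW
After move 3 (F): F=GYGR U=RWWG R=RBWR D=YBYY L=GOOO
After move 4 (U): U=WRGW F=RBGR R=OWWR B=GOBB L=GYOO
After move 5 (R): R=WORW U=WBGR F=RBGY D=YBYG B=WORB
After move 6 (R): R=RWWO U=WBGY F=RBGG D=YRYW B=ROBB
Query: F face = RBGG

Answer: R B G G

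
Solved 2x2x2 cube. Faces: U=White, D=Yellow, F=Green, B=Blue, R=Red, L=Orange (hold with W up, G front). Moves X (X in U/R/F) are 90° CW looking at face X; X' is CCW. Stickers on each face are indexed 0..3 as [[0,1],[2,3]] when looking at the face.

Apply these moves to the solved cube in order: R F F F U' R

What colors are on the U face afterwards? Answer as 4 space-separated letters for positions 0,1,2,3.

Answer: G G W G

Derivation:
After move 1 (R): R=RRRR U=WGWG F=GYGY D=YBYB B=WBWB
After move 2 (F): F=GGYY U=WGOO R=WRGR D=RRYB L=OYOB
After move 3 (F): F=YGYG U=WGBY R=OROR D=GWYB L=OROR
After move 4 (F): F=YYGG U=WGRR R=BRYR D=OOYB L=OGOW
After move 5 (U'): U=GRWR F=OGGG R=YYYR B=BRWB L=WBOW
After move 6 (R): R=YYRY U=GGWG F=OOGB D=OWYB B=RRRB
Query: U face = GGWG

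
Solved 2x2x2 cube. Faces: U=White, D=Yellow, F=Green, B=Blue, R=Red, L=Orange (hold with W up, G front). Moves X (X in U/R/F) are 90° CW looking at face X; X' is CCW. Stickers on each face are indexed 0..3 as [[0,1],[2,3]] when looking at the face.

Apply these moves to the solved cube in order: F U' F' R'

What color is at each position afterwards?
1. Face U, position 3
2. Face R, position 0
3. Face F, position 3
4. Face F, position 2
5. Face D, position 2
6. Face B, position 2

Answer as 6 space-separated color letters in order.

After move 1 (F): F=GGGG U=WWOO R=WRWR D=RRYY L=OYOY
After move 2 (U'): U=WOWO F=OYGG R=GGWR B=WRBB L=BBOY
After move 3 (F'): F=YGOG U=WOGW R=RGRR D=BYYY L=BOOW
After move 4 (R'): R=GRRR U=WBGW F=YOOW D=BGYG B=YRYB
Query 1: U[3] = W
Query 2: R[0] = G
Query 3: F[3] = W
Query 4: F[2] = O
Query 5: D[2] = Y
Query 6: B[2] = Y

Answer: W G W O Y Y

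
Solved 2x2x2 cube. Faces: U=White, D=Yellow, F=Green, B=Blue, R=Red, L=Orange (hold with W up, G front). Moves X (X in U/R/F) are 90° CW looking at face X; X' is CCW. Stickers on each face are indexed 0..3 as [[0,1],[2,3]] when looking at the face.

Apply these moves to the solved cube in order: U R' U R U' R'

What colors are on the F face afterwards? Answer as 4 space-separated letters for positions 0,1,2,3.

Answer: R W G O

Derivation:
After move 1 (U): U=WWWW F=RRGG R=BBRR B=OOBB L=GGOO
After move 2 (R'): R=BRBR U=WBWO F=RWGW D=YRYG B=YOYB
After move 3 (U): U=WWOB F=BRGW R=YOBR B=GGYB L=RWOO
After move 4 (R): R=BYRO U=WROW F=BRGG D=YYYG B=BGWB
After move 5 (U'): U=RWWO F=RWGG R=BRRO B=BYWB L=BGOO
After move 6 (R'): R=ROBR U=RWWB F=RWGO D=YWYG B=GYYB
Query: F face = RWGO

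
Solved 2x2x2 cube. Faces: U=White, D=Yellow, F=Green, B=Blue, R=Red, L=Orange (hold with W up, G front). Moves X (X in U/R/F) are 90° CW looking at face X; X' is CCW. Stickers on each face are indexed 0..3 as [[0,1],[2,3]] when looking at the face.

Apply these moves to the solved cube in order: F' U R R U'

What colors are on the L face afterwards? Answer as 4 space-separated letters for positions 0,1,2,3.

Answer: G W O W

Derivation:
After move 1 (F'): F=GGGG U=WWRR R=YRYR D=OOYY L=OWOW
After move 2 (U): U=RWRW F=YRGG R=BBYR B=OWBB L=GGOW
After move 3 (R): R=YBRB U=RRRG F=YOGY D=OBYO B=WWWB
After move 4 (R): R=RYBB U=RORY F=YBGO D=OWYW B=GWRB
After move 5 (U'): U=OYRR F=GGGO R=YBBB B=RYRB L=GWOW
Query: L face = GWOW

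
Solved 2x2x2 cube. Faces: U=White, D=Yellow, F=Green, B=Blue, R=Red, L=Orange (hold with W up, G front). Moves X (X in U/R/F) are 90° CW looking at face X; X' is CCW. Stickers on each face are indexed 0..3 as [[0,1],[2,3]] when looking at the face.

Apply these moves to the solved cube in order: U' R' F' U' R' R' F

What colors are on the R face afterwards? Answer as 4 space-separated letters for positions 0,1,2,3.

Answer: W Y G W

Derivation:
After move 1 (U'): U=WWWW F=OOGG R=GGRR B=RRBB L=BBOO
After move 2 (R'): R=GRGR U=WBWR F=OWGW D=YOYG B=YRYB
After move 3 (F'): F=WWOG U=WBGG R=ORYR D=BOYG L=BROW
After move 4 (U'): U=BGWG F=BROG R=WWYR B=ORYB L=YROW
After move 5 (R'): R=WRWY U=BYWO F=BGOG D=BRYG B=GROB
After move 6 (R'): R=RYWW U=BOWG F=BYOO D=BGYG B=GRRB
After move 7 (F): F=OBOY U=BOWR R=WYGW D=WRYG L=YBOG
Query: R face = WYGW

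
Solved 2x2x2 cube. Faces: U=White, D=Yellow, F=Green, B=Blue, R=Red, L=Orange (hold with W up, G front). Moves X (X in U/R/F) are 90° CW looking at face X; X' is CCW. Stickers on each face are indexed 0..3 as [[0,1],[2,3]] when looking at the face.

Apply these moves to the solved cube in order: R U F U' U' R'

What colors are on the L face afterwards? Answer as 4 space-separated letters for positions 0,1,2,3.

After move 1 (R): R=RRRR U=WGWG F=GYGY D=YBYB B=WBWB
After move 2 (U): U=WWGG F=RRGY R=WBRR B=OOWB L=GYOO
After move 3 (F): F=GRYR U=WWOY R=GBGR D=RWYB L=GYOB
After move 4 (U'): U=WYWO F=GYYR R=GRGR B=GBWB L=OOOB
After move 5 (U'): U=YOWW F=OOYR R=GYGR B=GRWB L=GBOB
After move 6 (R'): R=YRGG U=YWWG F=OOYW D=ROYR B=BRWB
Query: L face = GBOB

Answer: G B O B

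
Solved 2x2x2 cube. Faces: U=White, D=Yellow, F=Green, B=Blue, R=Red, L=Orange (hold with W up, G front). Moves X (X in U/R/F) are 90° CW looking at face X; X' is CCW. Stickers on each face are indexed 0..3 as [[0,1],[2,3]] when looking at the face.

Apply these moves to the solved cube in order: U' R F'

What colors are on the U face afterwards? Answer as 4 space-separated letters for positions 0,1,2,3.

After move 1 (U'): U=WWWW F=OOGG R=GGRR B=RRBB L=BBOO
After move 2 (R): R=RGRG U=WOWG F=OYGY D=YBYR B=WRWB
After move 3 (F'): F=YYOG U=WORR R=BGYG D=BOYR L=BGOW
Query: U face = WORR

Answer: W O R R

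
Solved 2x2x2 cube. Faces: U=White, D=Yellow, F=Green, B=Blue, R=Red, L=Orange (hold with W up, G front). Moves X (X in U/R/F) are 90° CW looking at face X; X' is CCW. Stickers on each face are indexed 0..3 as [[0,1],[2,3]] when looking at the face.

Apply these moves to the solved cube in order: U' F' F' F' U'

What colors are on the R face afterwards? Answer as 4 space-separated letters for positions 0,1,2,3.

After move 1 (U'): U=WWWW F=OOGG R=GGRR B=RRBB L=BBOO
After move 2 (F'): F=OGOG U=WWGR R=YGYR D=BOYY L=BWOW
After move 3 (F'): F=GGOO U=WWYY R=OGBR D=WWYY L=BROG
After move 4 (F'): F=GOGO U=WWOB R=WGWR D=RGYY L=BYOY
After move 5 (U'): U=WBWO F=BYGO R=GOWR B=WGBB L=RROY
Query: R face = GOWR

Answer: G O W R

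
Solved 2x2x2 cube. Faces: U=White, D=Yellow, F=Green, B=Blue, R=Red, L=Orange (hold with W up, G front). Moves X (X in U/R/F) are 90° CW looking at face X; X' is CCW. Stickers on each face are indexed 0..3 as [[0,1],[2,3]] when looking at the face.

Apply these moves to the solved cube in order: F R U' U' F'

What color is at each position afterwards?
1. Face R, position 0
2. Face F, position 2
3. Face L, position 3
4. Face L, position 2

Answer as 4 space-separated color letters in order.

Answer: B O G O

Derivation:
After move 1 (F): F=GGGG U=WWOO R=WRWR D=RRYY L=OYOY
After move 2 (R): R=WWRR U=WGOG F=GRGY D=RBYB B=OBWB
After move 3 (U'): U=GGWO F=OYGY R=GRRR B=WWWB L=OBOY
After move 4 (U'): U=GOGW F=OBGY R=OYRR B=GRWB L=WWOY
After move 5 (F'): F=BYOG U=GOOR R=BYRR D=WYYB L=WWOG
Query 1: R[0] = B
Query 2: F[2] = O
Query 3: L[3] = G
Query 4: L[2] = O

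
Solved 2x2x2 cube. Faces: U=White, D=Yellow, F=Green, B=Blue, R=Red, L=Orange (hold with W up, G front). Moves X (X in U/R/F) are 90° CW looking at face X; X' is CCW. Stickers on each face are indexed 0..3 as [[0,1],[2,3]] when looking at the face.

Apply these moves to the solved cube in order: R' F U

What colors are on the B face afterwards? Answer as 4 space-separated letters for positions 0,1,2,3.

After move 1 (R'): R=RRRR U=WBWB F=GWGW D=YGYG B=YBYB
After move 2 (F): F=GGWW U=WBOO R=WRBR D=RRYG L=OYOG
After move 3 (U): U=OWOB F=WRWW R=YBBR B=OYYB L=GGOG
Query: B face = OYYB

Answer: O Y Y B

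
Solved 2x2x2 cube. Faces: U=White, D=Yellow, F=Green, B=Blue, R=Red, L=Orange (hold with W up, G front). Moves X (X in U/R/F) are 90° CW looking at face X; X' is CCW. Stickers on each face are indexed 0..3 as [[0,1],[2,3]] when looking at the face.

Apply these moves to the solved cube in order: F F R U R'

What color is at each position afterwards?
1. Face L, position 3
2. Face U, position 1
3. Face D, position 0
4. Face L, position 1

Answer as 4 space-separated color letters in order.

Answer: R W W W

Derivation:
After move 1 (F): F=GGGG U=WWOO R=WRWR D=RRYY L=OYOY
After move 2 (F): F=GGGG U=WWYY R=OROR D=WWYY L=OROR
After move 3 (R): R=OORR U=WGYG F=GWGY D=WBYB B=YBWB
After move 4 (U): U=YWGG F=OOGY R=YBRR B=ORWB L=GWOR
After move 5 (R'): R=BRYR U=YWGO F=OWGG D=WOYY B=BRBB
Query 1: L[3] = R
Query 2: U[1] = W
Query 3: D[0] = W
Query 4: L[1] = W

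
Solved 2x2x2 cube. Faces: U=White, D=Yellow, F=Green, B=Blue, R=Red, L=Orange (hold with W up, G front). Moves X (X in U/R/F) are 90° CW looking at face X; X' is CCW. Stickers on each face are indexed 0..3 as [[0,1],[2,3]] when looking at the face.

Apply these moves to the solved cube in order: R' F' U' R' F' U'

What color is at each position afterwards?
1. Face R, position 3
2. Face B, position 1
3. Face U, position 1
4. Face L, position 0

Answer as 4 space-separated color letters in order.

After move 1 (R'): R=RRRR U=WBWB F=GWGW D=YGYG B=YBYB
After move 2 (F'): F=WWGG U=WBRR R=GRYR D=OOYG L=OBOW
After move 3 (U'): U=BRWR F=OBGG R=WWYR B=GRYB L=YBOW
After move 4 (R'): R=WRWY U=BYWG F=ORGR D=OBYG B=GROB
After move 5 (F'): F=RROG U=BYWW R=BROY D=BWYG L=YGOW
After move 6 (U'): U=YWBW F=YGOG R=RROY B=BROB L=GROW
Query 1: R[3] = Y
Query 2: B[1] = R
Query 3: U[1] = W
Query 4: L[0] = G

Answer: Y R W G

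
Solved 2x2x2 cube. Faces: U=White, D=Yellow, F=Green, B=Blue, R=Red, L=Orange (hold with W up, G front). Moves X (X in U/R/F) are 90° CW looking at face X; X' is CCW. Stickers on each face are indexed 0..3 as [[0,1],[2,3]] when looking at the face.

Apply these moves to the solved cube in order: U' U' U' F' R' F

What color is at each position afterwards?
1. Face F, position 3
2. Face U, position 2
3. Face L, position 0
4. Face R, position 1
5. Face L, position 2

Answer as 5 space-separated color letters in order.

After move 1 (U'): U=WWWW F=OOGG R=GGRR B=RRBB L=BBOO
After move 2 (U'): U=WWWW F=BBGG R=OORR B=GGBB L=RROO
After move 3 (U'): U=WWWW F=RRGG R=BBRR B=OOBB L=GGOO
After move 4 (F'): F=RGRG U=WWBR R=YBYR D=GOYY L=GWOW
After move 5 (R'): R=BRYY U=WBBO F=RWRR D=GGYG B=YOOB
After move 6 (F): F=RRRW U=WBWW R=BROY D=YBYG L=GGOG
Query 1: F[3] = W
Query 2: U[2] = W
Query 3: L[0] = G
Query 4: R[1] = R
Query 5: L[2] = O

Answer: W W G R O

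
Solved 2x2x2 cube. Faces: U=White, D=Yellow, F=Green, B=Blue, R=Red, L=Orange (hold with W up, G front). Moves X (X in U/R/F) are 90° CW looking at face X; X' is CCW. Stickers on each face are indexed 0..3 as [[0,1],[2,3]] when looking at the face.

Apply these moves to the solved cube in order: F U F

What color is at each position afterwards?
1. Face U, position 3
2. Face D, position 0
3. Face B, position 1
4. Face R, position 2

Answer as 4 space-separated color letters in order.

Answer: G W Y W

Derivation:
After move 1 (F): F=GGGG U=WWOO R=WRWR D=RRYY L=OYOY
After move 2 (U): U=OWOW F=WRGG R=BBWR B=OYBB L=GGOY
After move 3 (F): F=GWGR U=OWYG R=OBWR D=WBYY L=GROR
Query 1: U[3] = G
Query 2: D[0] = W
Query 3: B[1] = Y
Query 4: R[2] = W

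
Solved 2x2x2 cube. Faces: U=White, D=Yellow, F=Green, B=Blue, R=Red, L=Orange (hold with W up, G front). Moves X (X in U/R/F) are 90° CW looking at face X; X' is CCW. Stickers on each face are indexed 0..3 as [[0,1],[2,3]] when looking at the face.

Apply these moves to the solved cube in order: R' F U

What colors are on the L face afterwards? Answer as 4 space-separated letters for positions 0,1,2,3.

After move 1 (R'): R=RRRR U=WBWB F=GWGW D=YGYG B=YBYB
After move 2 (F): F=GGWW U=WBOO R=WRBR D=RRYG L=OYOG
After move 3 (U): U=OWOB F=WRWW R=YBBR B=OYYB L=GGOG
Query: L face = GGOG

Answer: G G O G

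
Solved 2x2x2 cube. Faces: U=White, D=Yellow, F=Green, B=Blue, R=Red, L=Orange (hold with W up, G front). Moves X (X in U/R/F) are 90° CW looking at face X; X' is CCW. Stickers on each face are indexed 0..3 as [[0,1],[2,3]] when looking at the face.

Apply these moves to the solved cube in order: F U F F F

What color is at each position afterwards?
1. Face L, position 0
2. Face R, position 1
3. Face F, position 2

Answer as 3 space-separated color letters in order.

After move 1 (F): F=GGGG U=WWOO R=WRWR D=RRYY L=OYOY
After move 2 (U): U=OWOW F=WRGG R=BBWR B=OYBB L=GGOY
After move 3 (F): F=GWGR U=OWYG R=OBWR D=WBYY L=GROR
After move 4 (F): F=GGRW U=OWRR R=YBGR D=WOYY L=GWOB
After move 5 (F): F=RGWG U=OWBW R=RBRR D=GYYY L=GWOO
Query 1: L[0] = G
Query 2: R[1] = B
Query 3: F[2] = W

Answer: G B W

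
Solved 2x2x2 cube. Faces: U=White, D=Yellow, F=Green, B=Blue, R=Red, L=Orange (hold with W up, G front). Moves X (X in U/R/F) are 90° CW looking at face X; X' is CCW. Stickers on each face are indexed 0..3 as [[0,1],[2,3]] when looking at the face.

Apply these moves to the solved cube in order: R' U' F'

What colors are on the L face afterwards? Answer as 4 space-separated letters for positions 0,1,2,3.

Answer: Y W O W

Derivation:
After move 1 (R'): R=RRRR U=WBWB F=GWGW D=YGYG B=YBYB
After move 2 (U'): U=BBWW F=OOGW R=GWRR B=RRYB L=YBOO
After move 3 (F'): F=OWOG U=BBGR R=GWYR D=BOYG L=YWOW
Query: L face = YWOW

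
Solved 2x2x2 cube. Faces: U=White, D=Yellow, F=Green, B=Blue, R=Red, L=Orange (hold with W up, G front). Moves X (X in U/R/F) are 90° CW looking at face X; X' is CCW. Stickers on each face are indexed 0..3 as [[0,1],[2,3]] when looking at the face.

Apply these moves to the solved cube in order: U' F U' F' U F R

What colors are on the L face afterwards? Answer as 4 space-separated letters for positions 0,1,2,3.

Answer: Y R O Y

Derivation:
After move 1 (U'): U=WWWW F=OOGG R=GGRR B=RRBB L=BBOO
After move 2 (F): F=GOGO U=WWOB R=WGWR D=RGYY L=BYOY
After move 3 (U'): U=WBWO F=BYGO R=GOWR B=WGBB L=RROY
After move 4 (F'): F=YOBG U=WBGW R=GORR D=RYYY L=ROOW
After move 5 (U): U=GWWB F=GOBG R=WGRR B=ROBB L=YOOW
After move 6 (F): F=BGGO U=GWWO R=WGBR D=RWYY L=YROY
After move 7 (R): R=BWRG U=GGWO F=BWGY D=RBYR B=OOWB
Query: L face = YROY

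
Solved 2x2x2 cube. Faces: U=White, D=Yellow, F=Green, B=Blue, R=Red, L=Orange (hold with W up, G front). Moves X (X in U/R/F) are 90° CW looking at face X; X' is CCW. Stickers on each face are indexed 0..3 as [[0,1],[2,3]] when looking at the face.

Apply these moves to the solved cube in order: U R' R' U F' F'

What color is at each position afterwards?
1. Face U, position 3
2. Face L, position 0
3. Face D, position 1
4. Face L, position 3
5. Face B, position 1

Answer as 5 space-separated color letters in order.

After move 1 (U): U=WWWW F=RRGG R=BBRR B=OOBB L=GGOO
After move 2 (R'): R=BRBR U=WBWO F=RWGW D=YRYG B=YOYB
After move 3 (R'): R=RRBB U=WYWY F=RBGO D=YWYW B=GORB
After move 4 (U): U=WWYY F=RRGO R=GOBB B=GGRB L=RBOO
After move 5 (F'): F=RORG U=WWGB R=WOYB D=BOYW L=RYOY
After move 6 (F'): F=OGRR U=WWWY R=OOBB D=YYYW L=RBOG
Query 1: U[3] = Y
Query 2: L[0] = R
Query 3: D[1] = Y
Query 4: L[3] = G
Query 5: B[1] = G

Answer: Y R Y G G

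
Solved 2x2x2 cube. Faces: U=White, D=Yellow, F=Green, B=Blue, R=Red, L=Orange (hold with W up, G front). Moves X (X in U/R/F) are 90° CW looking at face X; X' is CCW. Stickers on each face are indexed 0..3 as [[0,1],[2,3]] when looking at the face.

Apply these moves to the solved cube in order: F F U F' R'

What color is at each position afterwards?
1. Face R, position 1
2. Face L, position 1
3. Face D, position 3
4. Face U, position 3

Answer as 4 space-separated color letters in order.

After move 1 (F): F=GGGG U=WWOO R=WRWR D=RRYY L=OYOY
After move 2 (F): F=GGGG U=WWYY R=OROR D=WWYY L=OROR
After move 3 (U): U=YWYW F=ORGG R=BBOR B=ORBB L=GGOR
After move 4 (F'): F=RGOG U=YWBO R=WBWR D=GRYY L=GWOY
After move 5 (R'): R=BRWW U=YBBO F=RWOO D=GGYG B=YRRB
Query 1: R[1] = R
Query 2: L[1] = W
Query 3: D[3] = G
Query 4: U[3] = O

Answer: R W G O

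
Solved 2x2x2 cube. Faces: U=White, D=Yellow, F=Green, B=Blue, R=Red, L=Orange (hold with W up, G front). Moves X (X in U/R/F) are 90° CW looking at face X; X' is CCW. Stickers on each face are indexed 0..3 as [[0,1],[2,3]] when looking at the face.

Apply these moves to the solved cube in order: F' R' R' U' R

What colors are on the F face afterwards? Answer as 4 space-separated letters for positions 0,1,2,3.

After move 1 (F'): F=GGGG U=WWRR R=YRYR D=OOYY L=OWOW
After move 2 (R'): R=RRYY U=WBRB F=GWGR D=OGYG B=YBOB
After move 3 (R'): R=RYRY U=WORY F=GBGB D=OWYR B=GBGB
After move 4 (U'): U=OYWR F=OWGB R=GBRY B=RYGB L=GBOW
After move 5 (R): R=RGYB U=OWWB F=OWGR D=OGYR B=RYYB
Query: F face = OWGR

Answer: O W G R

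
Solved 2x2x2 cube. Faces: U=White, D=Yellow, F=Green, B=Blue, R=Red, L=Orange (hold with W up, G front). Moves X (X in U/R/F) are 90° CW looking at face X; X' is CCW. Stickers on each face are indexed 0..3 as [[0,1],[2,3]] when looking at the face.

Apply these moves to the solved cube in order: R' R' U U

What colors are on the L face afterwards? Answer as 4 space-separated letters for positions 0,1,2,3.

Answer: R R O O

Derivation:
After move 1 (R'): R=RRRR U=WBWB F=GWGW D=YGYG B=YBYB
After move 2 (R'): R=RRRR U=WYWY F=GBGB D=YWYW B=GBGB
After move 3 (U): U=WWYY F=RRGB R=GBRR B=OOGB L=GBOO
After move 4 (U): U=YWYW F=GBGB R=OORR B=GBGB L=RROO
Query: L face = RROO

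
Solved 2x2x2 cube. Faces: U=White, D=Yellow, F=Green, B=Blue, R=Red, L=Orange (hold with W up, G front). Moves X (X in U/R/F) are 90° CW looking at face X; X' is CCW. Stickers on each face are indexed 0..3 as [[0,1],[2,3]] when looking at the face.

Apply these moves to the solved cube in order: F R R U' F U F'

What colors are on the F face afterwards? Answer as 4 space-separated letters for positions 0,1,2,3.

After move 1 (F): F=GGGG U=WWOO R=WRWR D=RRYY L=OYOY
After move 2 (R): R=WWRR U=WGOG F=GRGY D=RBYB B=OBWB
After move 3 (R): R=RWRW U=WROY F=GBGB D=RWYO B=GBGB
After move 4 (U'): U=RYWO F=OYGB R=GBRW B=RWGB L=GBOY
After move 5 (F): F=GOBY U=RYYB R=WBOW D=RGYO L=GROW
After move 6 (U): U=YRBY F=WBBY R=RWOW B=GRGB L=GOOW
After move 7 (F'): F=BYWB U=YRRO R=GWRW D=OWYO L=GYOB
Query: F face = BYWB

Answer: B Y W B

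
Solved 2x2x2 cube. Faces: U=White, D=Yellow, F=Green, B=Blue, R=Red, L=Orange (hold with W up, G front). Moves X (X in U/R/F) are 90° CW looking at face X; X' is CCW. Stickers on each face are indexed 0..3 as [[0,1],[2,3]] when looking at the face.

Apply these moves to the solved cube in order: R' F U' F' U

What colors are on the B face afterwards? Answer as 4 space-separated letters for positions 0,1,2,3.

Answer: Y O Y B

Derivation:
After move 1 (R'): R=RRRR U=WBWB F=GWGW D=YGYG B=YBYB
After move 2 (F): F=GGWW U=WBOO R=WRBR D=RRYG L=OYOG
After move 3 (U'): U=BOWO F=OYWW R=GGBR B=WRYB L=YBOG
After move 4 (F'): F=YWOW U=BOGB R=RGRR D=BGYG L=YOOW
After move 5 (U): U=GBBO F=RGOW R=WRRR B=YOYB L=YWOW
Query: B face = YOYB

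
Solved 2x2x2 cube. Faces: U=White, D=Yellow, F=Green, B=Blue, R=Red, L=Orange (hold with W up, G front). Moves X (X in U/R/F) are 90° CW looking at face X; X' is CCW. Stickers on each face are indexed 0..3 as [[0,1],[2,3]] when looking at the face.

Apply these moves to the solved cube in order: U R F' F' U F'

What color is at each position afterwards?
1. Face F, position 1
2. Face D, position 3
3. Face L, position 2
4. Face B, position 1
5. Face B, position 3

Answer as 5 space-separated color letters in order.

After move 1 (U): U=WWWW F=RRGG R=BBRR B=OOBB L=GGOO
After move 2 (R): R=RBRB U=WRWG F=RYGY D=YBYO B=WOWB
After move 3 (F'): F=YYRG U=WRRR R=BBYB D=GOYO L=GGOW
After move 4 (F'): F=YGYR U=WRBY R=OBGB D=GWYO L=GROR
After move 5 (U): U=BWYR F=OBYR R=WOGB B=GRWB L=YGOR
After move 6 (F'): F=BROY U=BWWG R=WOGB D=GRYO L=YROY
Query 1: F[1] = R
Query 2: D[3] = O
Query 3: L[2] = O
Query 4: B[1] = R
Query 5: B[3] = B

Answer: R O O R B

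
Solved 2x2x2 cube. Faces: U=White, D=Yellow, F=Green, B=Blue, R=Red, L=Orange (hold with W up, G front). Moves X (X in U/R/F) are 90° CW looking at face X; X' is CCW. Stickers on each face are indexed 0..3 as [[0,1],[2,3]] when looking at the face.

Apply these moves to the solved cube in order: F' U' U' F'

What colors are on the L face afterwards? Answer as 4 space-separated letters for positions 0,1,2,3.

After move 1 (F'): F=GGGG U=WWRR R=YRYR D=OOYY L=OWOW
After move 2 (U'): U=WRWR F=OWGG R=GGYR B=YRBB L=BBOW
After move 3 (U'): U=RRWW F=BBGG R=OWYR B=GGBB L=YROW
After move 4 (F'): F=BGBG U=RROY R=OWOR D=RWYY L=YWOW
Query: L face = YWOW

Answer: Y W O W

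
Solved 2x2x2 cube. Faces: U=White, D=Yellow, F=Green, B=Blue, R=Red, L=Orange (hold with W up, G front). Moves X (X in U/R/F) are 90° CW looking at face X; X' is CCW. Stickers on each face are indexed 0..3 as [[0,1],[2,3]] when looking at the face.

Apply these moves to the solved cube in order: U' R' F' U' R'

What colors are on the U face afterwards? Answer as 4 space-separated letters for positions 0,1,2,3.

After move 1 (U'): U=WWWW F=OOGG R=GGRR B=RRBB L=BBOO
After move 2 (R'): R=GRGR U=WBWR F=OWGW D=YOYG B=YRYB
After move 3 (F'): F=WWOG U=WBGG R=ORYR D=BOYG L=BROW
After move 4 (U'): U=BGWG F=BROG R=WWYR B=ORYB L=YROW
After move 5 (R'): R=WRWY U=BYWO F=BGOG D=BRYG B=GROB
Query: U face = BYWO

Answer: B Y W O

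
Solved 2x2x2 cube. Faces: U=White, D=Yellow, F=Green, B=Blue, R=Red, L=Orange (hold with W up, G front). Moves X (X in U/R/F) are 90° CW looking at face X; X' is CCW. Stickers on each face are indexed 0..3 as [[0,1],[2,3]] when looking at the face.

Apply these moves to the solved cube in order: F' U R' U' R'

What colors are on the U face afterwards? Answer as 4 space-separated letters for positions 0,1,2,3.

After move 1 (F'): F=GGGG U=WWRR R=YRYR D=OOYY L=OWOW
After move 2 (U): U=RWRW F=YRGG R=BBYR B=OWBB L=GGOW
After move 3 (R'): R=BRBY U=RBRO F=YWGW D=ORYG B=YWOB
After move 4 (U'): U=BORR F=GGGW R=YWBY B=BROB L=YWOW
After move 5 (R'): R=WYYB U=BORB F=GOGR D=OGYW B=GRRB
Query: U face = BORB

Answer: B O R B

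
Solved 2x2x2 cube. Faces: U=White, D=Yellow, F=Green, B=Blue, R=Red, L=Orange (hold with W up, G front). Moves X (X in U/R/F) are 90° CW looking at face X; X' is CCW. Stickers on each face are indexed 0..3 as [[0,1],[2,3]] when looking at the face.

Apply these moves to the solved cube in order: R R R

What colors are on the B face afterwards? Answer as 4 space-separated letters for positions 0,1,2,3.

Answer: Y B Y B

Derivation:
After move 1 (R): R=RRRR U=WGWG F=GYGY D=YBYB B=WBWB
After move 2 (R): R=RRRR U=WYWY F=GBGB D=YWYW B=GBGB
After move 3 (R): R=RRRR U=WBWB F=GWGW D=YGYG B=YBYB
Query: B face = YBYB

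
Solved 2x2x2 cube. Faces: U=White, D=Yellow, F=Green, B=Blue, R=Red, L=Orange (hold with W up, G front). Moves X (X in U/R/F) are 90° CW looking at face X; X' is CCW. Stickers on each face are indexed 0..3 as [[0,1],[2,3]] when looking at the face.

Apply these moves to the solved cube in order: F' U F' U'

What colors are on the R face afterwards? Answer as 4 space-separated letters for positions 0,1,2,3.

Answer: R G O R

Derivation:
After move 1 (F'): F=GGGG U=WWRR R=YRYR D=OOYY L=OWOW
After move 2 (U): U=RWRW F=YRGG R=BBYR B=OWBB L=GGOW
After move 3 (F'): F=RGYG U=RWBY R=OBOR D=GWYY L=GWOR
After move 4 (U'): U=WYRB F=GWYG R=RGOR B=OBBB L=OWOR
Query: R face = RGOR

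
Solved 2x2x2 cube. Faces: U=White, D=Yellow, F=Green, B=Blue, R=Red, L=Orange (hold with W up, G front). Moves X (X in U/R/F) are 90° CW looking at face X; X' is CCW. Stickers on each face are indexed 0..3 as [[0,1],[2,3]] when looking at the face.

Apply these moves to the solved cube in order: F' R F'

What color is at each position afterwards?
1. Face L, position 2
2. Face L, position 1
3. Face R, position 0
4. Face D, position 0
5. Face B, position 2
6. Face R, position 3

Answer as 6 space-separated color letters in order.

After move 1 (F'): F=GGGG U=WWRR R=YRYR D=OOYY L=OWOW
After move 2 (R): R=YYRR U=WGRG F=GOGY D=OBYB B=RBWB
After move 3 (F'): F=OYGG U=WGYR R=BYOR D=WWYB L=OGOR
Query 1: L[2] = O
Query 2: L[1] = G
Query 3: R[0] = B
Query 4: D[0] = W
Query 5: B[2] = W
Query 6: R[3] = R

Answer: O G B W W R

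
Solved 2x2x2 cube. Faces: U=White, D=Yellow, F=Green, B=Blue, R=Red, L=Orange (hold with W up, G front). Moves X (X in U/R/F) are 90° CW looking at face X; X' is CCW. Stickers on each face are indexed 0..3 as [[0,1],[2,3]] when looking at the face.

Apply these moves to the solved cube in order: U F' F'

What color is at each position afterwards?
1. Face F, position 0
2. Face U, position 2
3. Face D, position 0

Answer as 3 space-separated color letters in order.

Answer: G Y W

Derivation:
After move 1 (U): U=WWWW F=RRGG R=BBRR B=OOBB L=GGOO
After move 2 (F'): F=RGRG U=WWBR R=YBYR D=GOYY L=GWOW
After move 3 (F'): F=GGRR U=WWYY R=OBGR D=WWYY L=GROB
Query 1: F[0] = G
Query 2: U[2] = Y
Query 3: D[0] = W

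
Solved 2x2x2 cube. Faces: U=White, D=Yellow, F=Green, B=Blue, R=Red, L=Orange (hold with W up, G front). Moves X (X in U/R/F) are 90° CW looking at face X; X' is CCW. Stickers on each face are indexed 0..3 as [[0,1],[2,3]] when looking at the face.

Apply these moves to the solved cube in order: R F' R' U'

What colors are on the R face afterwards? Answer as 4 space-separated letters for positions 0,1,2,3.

Answer: Y G B Y

Derivation:
After move 1 (R): R=RRRR U=WGWG F=GYGY D=YBYB B=WBWB
After move 2 (F'): F=YYGG U=WGRR R=BRYR D=OOYB L=OGOW
After move 3 (R'): R=RRBY U=WWRW F=YGGR D=OYYG B=BBOB
After move 4 (U'): U=WWWR F=OGGR R=YGBY B=RROB L=BBOW
Query: R face = YGBY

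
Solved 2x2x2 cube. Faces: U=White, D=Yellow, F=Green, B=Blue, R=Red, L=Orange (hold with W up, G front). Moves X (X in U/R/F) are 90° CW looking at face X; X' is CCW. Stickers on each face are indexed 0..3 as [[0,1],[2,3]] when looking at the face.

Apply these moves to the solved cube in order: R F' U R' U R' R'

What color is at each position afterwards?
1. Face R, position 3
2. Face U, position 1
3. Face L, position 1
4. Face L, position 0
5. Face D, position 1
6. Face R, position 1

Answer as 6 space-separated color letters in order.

After move 1 (R): R=RRRR U=WGWG F=GYGY D=YBYB B=WBWB
After move 2 (F'): F=YYGG U=WGRR R=BRYR D=OOYB L=OGOW
After move 3 (U): U=RWRG F=BRGG R=WBYR B=OGWB L=YYOW
After move 4 (R'): R=BRWY U=RWRO F=BWGG D=ORYG B=BGOB
After move 5 (U): U=RROW F=BRGG R=BGWY B=YYOB L=BWOW
After move 6 (R'): R=GYBW U=ROOY F=BRGW D=ORYG B=GYRB
After move 7 (R'): R=YWGB U=RROG F=BOGY D=ORYW B=GYRB
Query 1: R[3] = B
Query 2: U[1] = R
Query 3: L[1] = W
Query 4: L[0] = B
Query 5: D[1] = R
Query 6: R[1] = W

Answer: B R W B R W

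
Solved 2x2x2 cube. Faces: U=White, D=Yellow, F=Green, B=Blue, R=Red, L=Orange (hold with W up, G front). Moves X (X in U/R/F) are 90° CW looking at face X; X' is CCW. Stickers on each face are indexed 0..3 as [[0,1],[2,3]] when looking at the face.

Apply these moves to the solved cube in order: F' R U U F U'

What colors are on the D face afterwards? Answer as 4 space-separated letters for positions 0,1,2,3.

After move 1 (F'): F=GGGG U=WWRR R=YRYR D=OOYY L=OWOW
After move 2 (R): R=YYRR U=WGRG F=GOGY D=OBYB B=RBWB
After move 3 (U): U=RWGG F=YYGY R=RBRR B=OWWB L=GOOW
After move 4 (U): U=GRGW F=RBGY R=OWRR B=GOWB L=YYOW
After move 5 (F): F=GRYB U=GRWY R=GWWR D=ROYB L=YOOB
After move 6 (U'): U=RYGW F=YOYB R=GRWR B=GWWB L=GOOB
Query: D face = ROYB

Answer: R O Y B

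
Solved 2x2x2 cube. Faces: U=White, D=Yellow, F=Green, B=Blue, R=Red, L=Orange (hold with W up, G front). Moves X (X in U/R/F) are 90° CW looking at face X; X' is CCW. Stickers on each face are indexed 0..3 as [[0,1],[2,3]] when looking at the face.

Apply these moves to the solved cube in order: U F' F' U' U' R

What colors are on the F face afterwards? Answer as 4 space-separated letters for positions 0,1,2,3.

After move 1 (U): U=WWWW F=RRGG R=BBRR B=OOBB L=GGOO
After move 2 (F'): F=RGRG U=WWBR R=YBYR D=GOYY L=GWOW
After move 3 (F'): F=GGRR U=WWYY R=OBGR D=WWYY L=GROB
After move 4 (U'): U=WYWY F=GRRR R=GGGR B=OBBB L=OOOB
After move 5 (U'): U=YYWW F=OORR R=GRGR B=GGBB L=OBOB
After move 6 (R): R=GGRR U=YOWR F=OWRY D=WBYG B=WGYB
Query: F face = OWRY

Answer: O W R Y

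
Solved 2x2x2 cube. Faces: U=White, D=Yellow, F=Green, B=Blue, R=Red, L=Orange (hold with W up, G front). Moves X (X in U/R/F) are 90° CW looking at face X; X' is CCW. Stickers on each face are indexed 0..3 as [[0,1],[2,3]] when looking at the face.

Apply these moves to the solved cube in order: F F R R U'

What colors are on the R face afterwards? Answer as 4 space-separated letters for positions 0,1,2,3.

Answer: G B R O

Derivation:
After move 1 (F): F=GGGG U=WWOO R=WRWR D=RRYY L=OYOY
After move 2 (F): F=GGGG U=WWYY R=OROR D=WWYY L=OROR
After move 3 (R): R=OORR U=WGYG F=GWGY D=WBYB B=YBWB
After move 4 (R): R=RORO U=WWYY F=GBGB D=WWYY B=GBGB
After move 5 (U'): U=WYWY F=ORGB R=GBRO B=ROGB L=GBOR
Query: R face = GBRO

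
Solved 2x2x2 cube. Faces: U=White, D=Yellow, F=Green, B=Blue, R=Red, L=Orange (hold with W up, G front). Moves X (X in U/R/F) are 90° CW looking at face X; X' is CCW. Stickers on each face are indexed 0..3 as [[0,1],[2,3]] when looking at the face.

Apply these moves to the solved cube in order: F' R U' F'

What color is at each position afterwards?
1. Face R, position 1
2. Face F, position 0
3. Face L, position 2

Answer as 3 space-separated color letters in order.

After move 1 (F'): F=GGGG U=WWRR R=YRYR D=OOYY L=OWOW
After move 2 (R): R=YYRR U=WGRG F=GOGY D=OBYB B=RBWB
After move 3 (U'): U=GGWR F=OWGY R=GORR B=YYWB L=RBOW
After move 4 (F'): F=WYOG U=GGGR R=BOOR D=BWYB L=RROW
Query 1: R[1] = O
Query 2: F[0] = W
Query 3: L[2] = O

Answer: O W O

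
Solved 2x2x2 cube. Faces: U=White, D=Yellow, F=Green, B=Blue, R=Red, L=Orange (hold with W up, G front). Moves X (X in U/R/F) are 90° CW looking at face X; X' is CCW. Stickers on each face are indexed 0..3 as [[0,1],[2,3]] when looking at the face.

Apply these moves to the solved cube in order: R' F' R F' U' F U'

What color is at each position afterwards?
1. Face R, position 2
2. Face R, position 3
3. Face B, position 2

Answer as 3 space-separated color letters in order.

After move 1 (R'): R=RRRR U=WBWB F=GWGW D=YGYG B=YBYB
After move 2 (F'): F=WWGG U=WBRR R=GRYR D=OOYG L=OBOW
After move 3 (R): R=YGRR U=WWRG F=WOGG D=OYYY B=RBBB
After move 4 (F'): F=OGWG U=WWYR R=YGOR D=BWYY L=OGOR
After move 5 (U'): U=WRWY F=OGWG R=OGOR B=YGBB L=RBOR
After move 6 (F): F=WOGG U=WRRB R=WGYR D=OOYY L=RBOW
After move 7 (U'): U=RBWR F=RBGG R=WOYR B=WGBB L=YGOW
Query 1: R[2] = Y
Query 2: R[3] = R
Query 3: B[2] = B

Answer: Y R B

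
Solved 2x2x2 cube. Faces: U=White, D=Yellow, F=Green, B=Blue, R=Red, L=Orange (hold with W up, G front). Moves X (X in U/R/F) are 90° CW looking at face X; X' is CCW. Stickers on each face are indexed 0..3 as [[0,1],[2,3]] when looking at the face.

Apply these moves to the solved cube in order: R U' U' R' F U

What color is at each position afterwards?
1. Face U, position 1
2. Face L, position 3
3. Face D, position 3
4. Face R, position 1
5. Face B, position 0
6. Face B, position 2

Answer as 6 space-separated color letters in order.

After move 1 (R): R=RRRR U=WGWG F=GYGY D=YBYB B=WBWB
After move 2 (U'): U=GGWW F=OOGY R=GYRR B=RRWB L=WBOO
After move 3 (U'): U=GWGW F=WBGY R=OORR B=GYWB L=RROO
After move 4 (R'): R=OROR U=GWGG F=WWGW D=YBYY B=BYBB
After move 5 (F): F=GWWW U=GWOR R=GRGR D=OOYY L=RYOB
After move 6 (U): U=OGRW F=GRWW R=BYGR B=RYBB L=GWOB
Query 1: U[1] = G
Query 2: L[3] = B
Query 3: D[3] = Y
Query 4: R[1] = Y
Query 5: B[0] = R
Query 6: B[2] = B

Answer: G B Y Y R B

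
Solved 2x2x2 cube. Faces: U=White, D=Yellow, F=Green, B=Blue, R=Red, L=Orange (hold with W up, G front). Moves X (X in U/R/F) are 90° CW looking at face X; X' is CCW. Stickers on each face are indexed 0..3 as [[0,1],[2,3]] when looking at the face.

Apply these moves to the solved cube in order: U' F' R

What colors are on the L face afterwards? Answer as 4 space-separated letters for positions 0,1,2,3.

Answer: B W O W

Derivation:
After move 1 (U'): U=WWWW F=OOGG R=GGRR B=RRBB L=BBOO
After move 2 (F'): F=OGOG U=WWGR R=YGYR D=BOYY L=BWOW
After move 3 (R): R=YYRG U=WGGG F=OOOY D=BBYR B=RRWB
Query: L face = BWOW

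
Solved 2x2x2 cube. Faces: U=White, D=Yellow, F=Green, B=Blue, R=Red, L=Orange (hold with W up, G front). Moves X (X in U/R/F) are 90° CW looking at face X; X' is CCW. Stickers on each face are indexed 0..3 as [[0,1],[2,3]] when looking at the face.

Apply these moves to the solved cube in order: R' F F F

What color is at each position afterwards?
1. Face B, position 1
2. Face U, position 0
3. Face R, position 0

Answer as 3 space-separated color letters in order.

Answer: B W G

Derivation:
After move 1 (R'): R=RRRR U=WBWB F=GWGW D=YGYG B=YBYB
After move 2 (F): F=GGWW U=WBOO R=WRBR D=RRYG L=OYOG
After move 3 (F): F=WGWG U=WBGY R=OROR D=BWYG L=OROR
After move 4 (F): F=WWGG U=WBRR R=GRYR D=OOYG L=OBOW
Query 1: B[1] = B
Query 2: U[0] = W
Query 3: R[0] = G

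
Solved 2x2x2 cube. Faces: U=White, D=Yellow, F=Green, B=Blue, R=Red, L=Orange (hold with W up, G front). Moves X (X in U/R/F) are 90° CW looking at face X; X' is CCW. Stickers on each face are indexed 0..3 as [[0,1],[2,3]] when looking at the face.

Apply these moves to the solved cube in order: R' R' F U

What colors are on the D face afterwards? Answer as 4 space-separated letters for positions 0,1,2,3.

Answer: R R Y W

Derivation:
After move 1 (R'): R=RRRR U=WBWB F=GWGW D=YGYG B=YBYB
After move 2 (R'): R=RRRR U=WYWY F=GBGB D=YWYW B=GBGB
After move 3 (F): F=GGBB U=WYOO R=WRYR D=RRYW L=OYOW
After move 4 (U): U=OWOY F=WRBB R=GBYR B=OYGB L=GGOW
Query: D face = RRYW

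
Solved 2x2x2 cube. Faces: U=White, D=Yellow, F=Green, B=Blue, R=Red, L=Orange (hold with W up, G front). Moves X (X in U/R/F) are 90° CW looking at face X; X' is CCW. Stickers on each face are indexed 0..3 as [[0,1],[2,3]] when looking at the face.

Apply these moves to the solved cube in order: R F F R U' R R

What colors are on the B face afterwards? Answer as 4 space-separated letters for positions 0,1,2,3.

Answer: B O R B

Derivation:
After move 1 (R): R=RRRR U=WGWG F=GYGY D=YBYB B=WBWB
After move 2 (F): F=GGYY U=WGOO R=WRGR D=RRYB L=OYOB
After move 3 (F): F=YGYG U=WGBY R=OROR D=GWYB L=OROR
After move 4 (R): R=OORR U=WGBG F=YWYB D=GWYW B=YBGB
After move 5 (U'): U=GGWB F=ORYB R=YWRR B=OOGB L=YBOR
After move 6 (R): R=RYRW U=GRWB F=OWYW D=GGYO B=BOGB
After move 7 (R): R=RRWY U=GWWW F=OGYO D=GGYB B=BORB
Query: B face = BORB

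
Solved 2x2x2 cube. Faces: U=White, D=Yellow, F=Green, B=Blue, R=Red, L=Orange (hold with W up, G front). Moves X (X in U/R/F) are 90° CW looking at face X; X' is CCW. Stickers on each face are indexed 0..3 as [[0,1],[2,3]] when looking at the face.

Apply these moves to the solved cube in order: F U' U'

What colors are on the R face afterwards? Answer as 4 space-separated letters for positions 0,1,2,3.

Answer: O Y W R

Derivation:
After move 1 (F): F=GGGG U=WWOO R=WRWR D=RRYY L=OYOY
After move 2 (U'): U=WOWO F=OYGG R=GGWR B=WRBB L=BBOY
After move 3 (U'): U=OOWW F=BBGG R=OYWR B=GGBB L=WROY
Query: R face = OYWR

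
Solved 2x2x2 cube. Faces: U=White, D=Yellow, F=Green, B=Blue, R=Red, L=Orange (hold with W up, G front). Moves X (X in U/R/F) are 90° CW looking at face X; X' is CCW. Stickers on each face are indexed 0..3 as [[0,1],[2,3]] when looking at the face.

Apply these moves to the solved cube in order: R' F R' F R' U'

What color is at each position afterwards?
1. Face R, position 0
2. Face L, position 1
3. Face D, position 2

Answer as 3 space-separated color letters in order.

After move 1 (R'): R=RRRR U=WBWB F=GWGW D=YGYG B=YBYB
After move 2 (F): F=GGWW U=WBOO R=WRBR D=RRYG L=OYOG
After move 3 (R'): R=RRWB U=WYOY F=GBWO D=RGYW B=GBRB
After move 4 (F): F=WGOB U=WYGY R=ORYB D=WRYW L=OROG
After move 5 (R'): R=RBOY U=WRGG F=WYOY D=WGYB B=WBRB
After move 6 (U'): U=RGWG F=OROY R=WYOY B=RBRB L=WBOG
Query 1: R[0] = W
Query 2: L[1] = B
Query 3: D[2] = Y

Answer: W B Y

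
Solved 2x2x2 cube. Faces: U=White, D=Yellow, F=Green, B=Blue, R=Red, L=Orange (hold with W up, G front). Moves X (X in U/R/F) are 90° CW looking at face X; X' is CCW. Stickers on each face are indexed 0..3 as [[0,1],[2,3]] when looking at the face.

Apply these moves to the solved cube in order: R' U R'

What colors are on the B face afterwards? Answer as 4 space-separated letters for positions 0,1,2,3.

After move 1 (R'): R=RRRR U=WBWB F=GWGW D=YGYG B=YBYB
After move 2 (U): U=WWBB F=RRGW R=YBRR B=OOYB L=GWOO
After move 3 (R'): R=BRYR U=WYBO F=RWGB D=YRYW B=GOGB
Query: B face = GOGB

Answer: G O G B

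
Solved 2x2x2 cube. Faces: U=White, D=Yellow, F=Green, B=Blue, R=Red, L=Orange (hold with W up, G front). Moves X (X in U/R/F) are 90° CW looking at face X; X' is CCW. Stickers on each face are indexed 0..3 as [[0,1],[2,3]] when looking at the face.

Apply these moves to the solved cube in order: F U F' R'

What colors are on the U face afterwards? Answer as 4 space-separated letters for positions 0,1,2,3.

After move 1 (F): F=GGGG U=WWOO R=WRWR D=RRYY L=OYOY
After move 2 (U): U=OWOW F=WRGG R=BBWR B=OYBB L=GGOY
After move 3 (F'): F=RGWG U=OWBW R=RBRR D=GYYY L=GWOO
After move 4 (R'): R=BRRR U=OBBO F=RWWW D=GGYG B=YYYB
Query: U face = OBBO

Answer: O B B O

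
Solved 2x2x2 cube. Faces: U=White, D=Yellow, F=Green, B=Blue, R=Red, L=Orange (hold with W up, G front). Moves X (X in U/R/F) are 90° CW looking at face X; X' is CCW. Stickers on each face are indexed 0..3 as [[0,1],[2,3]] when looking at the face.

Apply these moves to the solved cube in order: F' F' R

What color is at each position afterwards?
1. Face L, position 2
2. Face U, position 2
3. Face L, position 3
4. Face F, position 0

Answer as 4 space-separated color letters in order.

After move 1 (F'): F=GGGG U=WWRR R=YRYR D=OOYY L=OWOW
After move 2 (F'): F=GGGG U=WWYY R=OROR D=WWYY L=OROR
After move 3 (R): R=OORR U=WGYG F=GWGY D=WBYB B=YBWB
Query 1: L[2] = O
Query 2: U[2] = Y
Query 3: L[3] = R
Query 4: F[0] = G

Answer: O Y R G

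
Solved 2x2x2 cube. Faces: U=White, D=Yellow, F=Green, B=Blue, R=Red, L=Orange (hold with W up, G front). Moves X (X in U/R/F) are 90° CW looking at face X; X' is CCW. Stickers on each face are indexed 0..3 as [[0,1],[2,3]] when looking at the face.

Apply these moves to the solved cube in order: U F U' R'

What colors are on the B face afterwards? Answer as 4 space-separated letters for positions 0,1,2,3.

After move 1 (U): U=WWWW F=RRGG R=BBRR B=OOBB L=GGOO
After move 2 (F): F=GRGR U=WWOG R=WBWR D=RBYY L=GYOY
After move 3 (U'): U=WGWO F=GYGR R=GRWR B=WBBB L=OOOY
After move 4 (R'): R=RRGW U=WBWW F=GGGO D=RYYR B=YBBB
Query: B face = YBBB

Answer: Y B B B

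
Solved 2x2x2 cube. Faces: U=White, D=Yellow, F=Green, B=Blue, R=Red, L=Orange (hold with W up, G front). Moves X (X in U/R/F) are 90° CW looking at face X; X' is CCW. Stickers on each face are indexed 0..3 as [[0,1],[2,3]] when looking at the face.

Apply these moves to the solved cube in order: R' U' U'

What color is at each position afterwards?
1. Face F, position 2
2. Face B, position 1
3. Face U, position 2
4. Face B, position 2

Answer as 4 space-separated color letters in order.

Answer: G W B Y

Derivation:
After move 1 (R'): R=RRRR U=WBWB F=GWGW D=YGYG B=YBYB
After move 2 (U'): U=BBWW F=OOGW R=GWRR B=RRYB L=YBOO
After move 3 (U'): U=BWBW F=YBGW R=OORR B=GWYB L=RROO
Query 1: F[2] = G
Query 2: B[1] = W
Query 3: U[2] = B
Query 4: B[2] = Y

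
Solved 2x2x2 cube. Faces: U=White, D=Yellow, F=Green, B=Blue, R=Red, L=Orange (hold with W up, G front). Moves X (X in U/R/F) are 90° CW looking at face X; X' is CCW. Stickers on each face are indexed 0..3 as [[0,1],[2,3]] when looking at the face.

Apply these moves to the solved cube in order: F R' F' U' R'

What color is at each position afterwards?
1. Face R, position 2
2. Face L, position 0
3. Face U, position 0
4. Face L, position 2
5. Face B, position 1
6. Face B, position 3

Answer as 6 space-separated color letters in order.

After move 1 (F): F=GGGG U=WWOO R=WRWR D=RRYY L=OYOY
After move 2 (R'): R=RRWW U=WBOB F=GWGO D=RGYG B=YBRB
After move 3 (F'): F=WOGG U=WBRW R=GRRW D=YYYG L=OBOO
After move 4 (U'): U=BWWR F=OBGG R=WORW B=GRRB L=YBOO
After move 5 (R'): R=OWWR U=BRWG F=OWGR D=YBYG B=GRYB
Query 1: R[2] = W
Query 2: L[0] = Y
Query 3: U[0] = B
Query 4: L[2] = O
Query 5: B[1] = R
Query 6: B[3] = B

Answer: W Y B O R B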